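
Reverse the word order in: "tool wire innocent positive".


Original: "tool wire innocent positive"
Words (1..n): tool | wire | innocent | positive
Reversed (n..1): positive | innocent | wire | tool
Result = "positive innocent wire tool"


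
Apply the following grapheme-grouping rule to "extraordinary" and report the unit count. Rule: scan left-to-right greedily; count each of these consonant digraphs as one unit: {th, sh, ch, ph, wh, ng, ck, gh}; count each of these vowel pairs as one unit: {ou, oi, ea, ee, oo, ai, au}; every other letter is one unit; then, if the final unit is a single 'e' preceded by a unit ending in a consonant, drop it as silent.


Word: "extraordinary" (13 letters)
Left-to-right scan:
  [1] 'e' (letter)
  [2] 'x' (letter)
  [3] 't' (letter)
  [4] 'r' (letter)
  [5] 'a' (letter)
  [6] 'o' (letter)
  [7] 'r' (letter)
  [8] 'd' (letter)
  [9] 'i' (letter)
  [10] 'n' (letter)
  [11] 'a' (letter)
  [12] 'r' (letter)
  [13] 'y' (letter)
Units from scan: 13
Sound units = 13 units


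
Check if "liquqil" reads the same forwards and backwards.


Word: "liquqil"
Reversed: "liquqil"
Forward == Backward? liquqil == liquqil
Palindrome = Yes


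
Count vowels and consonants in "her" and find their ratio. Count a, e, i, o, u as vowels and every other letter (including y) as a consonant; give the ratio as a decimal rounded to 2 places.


Word: "her"
Vowels (a,e,i,o,u): 1
Consonants: 2
Ratio = 1/2
= 0.50


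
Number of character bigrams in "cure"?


Word: "cure" (length 4)
Number of 2-grams = length - 2 + 1 = 4 - 2 + 1
= 3


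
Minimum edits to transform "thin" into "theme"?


Word 1: "thin" (length 4)
Word 2: "theme" (length 5)
One optimal edit sequence (insert/delete/substitute each cost 1):
  1. keep 't'
  2. keep 'h'
  3. insert 'e'  (+1)
  4. substitute 'i' -> 'm'  (+1)
  5. substitute 'n' -> 'e'  (+1)
Total edit operations: 3
Edit distance = 3


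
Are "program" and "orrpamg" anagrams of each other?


Word 1: "program" → sorted: agmoprr
Word 2: "orrpamg" → sorted: agmoprr
Same letters? agmoprr == agmoprr
Anagram = Yes


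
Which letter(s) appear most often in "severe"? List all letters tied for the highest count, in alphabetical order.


Word: "severe"
Letter counts:
  'e': 3
  'r': 1
  's': 1
  'v': 1
Maximum count = 3
Most frequent = 'e' (3 times each)


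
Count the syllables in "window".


Word: "window"
Syllable breakdown: win-dow
Counting: 2 parts
= 2 syllables


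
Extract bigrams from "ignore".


Word: "ignore" (length 6)
Number of bigrams = 6 - 2 + 1 = 5
  Position 0: "ig"
  Position 1: "gn"
  Position 2: "no"
  Position 3: "or"
  Position 4: "re"
Bigrams = "ig", "gn", "no", "or", "re"


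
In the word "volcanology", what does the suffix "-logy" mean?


Suffix: -logy
Example: volcanology (volcano + -logy)
Meaning = study of


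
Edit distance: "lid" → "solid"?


Word 1: "lid" (length 3)
Word 2: "solid" (length 5)
One optimal edit sequence (insert/delete/substitute each cost 1):
  1. insert 's'  (+1)
  2. insert 'o'  (+1)
  3. keep 'l'
  4. keep 'i'
  5. keep 'd'
Total edit operations: 2
Edit distance = 2


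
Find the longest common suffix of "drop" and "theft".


Word 1: "drop"
Word 2: "theft"
Comparing from end:
  Pos -1: 'p' != 't' (stop)
LCS = "" (length 0)


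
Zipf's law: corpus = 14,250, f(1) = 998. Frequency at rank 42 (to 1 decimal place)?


Zipf's law: f(r) = f(1) / r
f(1) = 998
f(42) = 998 / 42
= 23.8 occurrences


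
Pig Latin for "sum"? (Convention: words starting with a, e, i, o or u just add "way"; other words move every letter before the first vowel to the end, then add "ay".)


Word: "sum"
Starts with consonant(s) → move to end, add 'ay'
Consonant cluster: "s"
Pig Latin = "umsay"


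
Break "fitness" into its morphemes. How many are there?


Word: "fitness"
Morphemes: fit + -ness
Each morpheme carries meaning
= 2 morphemes


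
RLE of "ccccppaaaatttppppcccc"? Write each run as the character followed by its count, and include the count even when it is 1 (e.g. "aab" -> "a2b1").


String: "ccccppaaaatttppppcccc"
Scanning for consecutive runs:
  'c' x 4
  'p' x 2
  'a' x 4
  't' x 3
  'p' x 4
  'c' x 4
RLE = "c4p2a4t3p4c4"


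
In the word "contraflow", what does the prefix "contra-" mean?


Prefix: contra-
As in: contraflow -> contra- + flow
Meaning = against


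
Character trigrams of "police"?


Word: "police" (length 6)
Number of trigrams = 6 - 3 + 1 = 4
  Position 0: "pol"
  Position 1: "oli"
  Position 2: "lic"
  Position 3: "ice"
Trigrams = "pol", "oli", "lic", "ice"


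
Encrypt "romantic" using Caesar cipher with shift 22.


Word: "romantic"
Shift: 22
Each letter → (letter + shift) mod 26:
  'r' (17) + 22 = 13 → 'n'
  'o' (14) + 22 = 10 → 'k'
  'm' (12) + 22 = 8 → 'i'
  'a' (0) + 22 = 22 → 'w'
  'n' (13) + 22 = 9 → 'j'
  't' (19) + 22 = 15 → 'p'
  'i' (8) + 22 = 4 → 'e'
  'c' (2) + 22 = 24 → 'y'
Result = "nkiwjpey"


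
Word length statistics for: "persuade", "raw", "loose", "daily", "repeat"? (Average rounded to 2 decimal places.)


Lengths: "persuade"=8, "raw"=3, "loose"=5, "daily"=5, "repeat"=6
Sum = 27, Count = 5
Average = 27/5 = 5.40
= avg=5.40, min=3, max=8


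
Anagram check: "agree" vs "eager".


Word 1: "agree" → sorted: aeegr
Word 2: "eager" → sorted: aeegr
Same letters? aeegr == aeegr
Anagram = Yes


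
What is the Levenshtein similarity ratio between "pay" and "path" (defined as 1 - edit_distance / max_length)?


Word 1: "pay" (length 3)
Word 2: "path" (length 4)
One optimal edit sequence:
  1. keep 'p'
  2. keep 'a'
  3. insert 't'  (+1)
  4. substitute 'y' -> 'h'  (+1)
Edit distance = 2
Max length = max(3, 4) = 4
Similarity = 1 - 2/4
= 0.5000


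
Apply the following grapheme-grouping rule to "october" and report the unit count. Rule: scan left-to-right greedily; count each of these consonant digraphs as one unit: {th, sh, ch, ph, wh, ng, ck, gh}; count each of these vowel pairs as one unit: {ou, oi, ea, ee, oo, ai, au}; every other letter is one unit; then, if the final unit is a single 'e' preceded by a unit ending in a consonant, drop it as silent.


Word: "october" (7 letters)
Left-to-right scan:
  [1] 'o' (letter)
  [2] 'c' (letter)
  [3] 't' (letter)
  [4] 'o' (letter)
  [5] 'b' (letter)
  [6] 'e' (letter)
  [7] 'r' (letter)
Units from scan: 7
Sound units = 7 units


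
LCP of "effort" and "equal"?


Word 1: "effort"
Word 2: "equal"
Comparing from start:
  Pos 0: 'e' == 'e'
  Pos 1: 'f' != 'q' (stop)
LCP = "e" (length 1)


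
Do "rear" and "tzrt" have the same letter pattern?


Pattern of "rear": [0, 1, 2, 0]
Pattern of "tzrt": [0, 1, 2, 0]
Patterns match
Same pattern = Yes


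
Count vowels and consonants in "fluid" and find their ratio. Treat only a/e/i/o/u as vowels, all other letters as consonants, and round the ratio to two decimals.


Word: "fluid"
Vowels (a,e,i,o,u): 2
Consonants: 3
Ratio = 2/3
= 0.67


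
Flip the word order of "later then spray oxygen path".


Original: "later then spray oxygen path"
Words (1..n): later | then | spray | oxygen | path
Reversed (n..1): path | oxygen | spray | then | later
Result = "path oxygen spray then later"


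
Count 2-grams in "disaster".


Word: "disaster" (length 8)
Number of 2-grams = length - 2 + 1 = 8 - 2 + 1
= 7


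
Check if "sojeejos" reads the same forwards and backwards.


Word: "sojeejos"
Reversed: "sojeejos"
Forward == Backward? sojeejos == sojeejos
Palindrome = Yes


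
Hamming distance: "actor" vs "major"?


Comparing character by character (same length = 5):
  Pos 0: 'a' vs 'm' !=
  Pos 1: 'c' vs 'a' !=
  Pos 2: 't' vs 'j' !=
  Pos 3: 'o' vs 'o' =
  Pos 4: 'r' vs 'r' =
Hamming distance = 3


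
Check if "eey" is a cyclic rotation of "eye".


Word: "eye", Candidate: "eey"
Method: check if candidate is substring of word+word
"eyeeye" contains "eey"? Yes
Is rotation = Yes


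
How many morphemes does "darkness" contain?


Word: "darkness"
Morphemes: dark / -ness
Each morpheme carries meaning
= 2 morphemes


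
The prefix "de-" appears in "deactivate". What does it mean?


Prefix: de-
As in: deactivate -> de- + activate
Meaning = remove / reverse


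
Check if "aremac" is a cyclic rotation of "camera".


Word: "camera", Candidate: "aremac"
Method: check if candidate is substring of word+word
"cameracamera" contains "aremac"? No
Is rotation = No


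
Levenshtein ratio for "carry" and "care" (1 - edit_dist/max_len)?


Word 1: "carry" (length 5)
Word 2: "care" (length 4)
One optimal edit sequence:
  1. keep 'c'
  2. keep 'a'
  3. delete 'r'  (+1)
  4. keep 'r'
  5. substitute 'y' -> 'e'  (+1)
Edit distance = 2
Max length = max(5, 4) = 5
Similarity = 1 - 2/5
= 0.6000


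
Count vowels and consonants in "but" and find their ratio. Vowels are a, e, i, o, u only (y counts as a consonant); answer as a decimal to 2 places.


Word: "but"
Vowels (a,e,i,o,u): 1
Consonants: 2
Ratio = 1/2
= 0.50


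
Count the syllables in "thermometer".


Word: "thermometer"
Syllable breakdown: ther | mom | e | ter
Counting: 4 parts
= 4 syllables


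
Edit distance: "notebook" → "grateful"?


Word 1: "notebook" (length 8)
Word 2: "grateful" (length 8)
One optimal edit sequence (insert/delete/substitute each cost 1):
  1. insert 'g'  (+1)
  2. substitute 'n' -> 'r'  (+1)
  3. substitute 'o' -> 'a'  (+1)
  4. keep 't'
  5. keep 'e'
  6. delete 'b'  (+1)
  7. substitute 'o' -> 'f'  (+1)
  8. substitute 'o' -> 'u'  (+1)
  9. substitute 'k' -> 'l'  (+1)
Total edit operations: 7
Edit distance = 7


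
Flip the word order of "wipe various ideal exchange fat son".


Original: "wipe various ideal exchange fat son"
Words (1..n): wipe | various | ideal | exchange | fat | son
Reversed (n..1): son | fat | exchange | ideal | various | wipe
Result = "son fat exchange ideal various wipe"


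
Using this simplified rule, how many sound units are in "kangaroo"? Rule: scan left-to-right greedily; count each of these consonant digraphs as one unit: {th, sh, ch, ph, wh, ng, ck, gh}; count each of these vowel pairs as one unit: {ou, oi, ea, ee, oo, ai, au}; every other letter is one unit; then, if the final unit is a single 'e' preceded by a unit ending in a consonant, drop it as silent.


Word: "kangaroo" (8 letters)
Left-to-right scan:
  1. 'k' (letter)
  2. 'a' (letter)
  3. 'ng' (digraph)
  4. 'a' (letter)
  5. 'r' (letter)
  6. 'oo' (vowel-pair)
Units from scan: 6
Sound units = 6 units


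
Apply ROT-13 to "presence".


Word: "presence"
Shift: 13
Each letter → (letter + shift) mod 26:
  'p' (15) + 13 = 2 → 'c'
  'r' (17) + 13 = 4 → 'e'
  'e' (4) + 13 = 17 → 'r'
  's' (18) + 13 = 5 → 'f'
  'e' (4) + 13 = 17 → 'r'
  'n' (13) + 13 = 0 → 'a'
  'c' (2) + 13 = 15 → 'p'
  'e' (4) + 13 = 17 → 'r'
Result = "cerfrapr"


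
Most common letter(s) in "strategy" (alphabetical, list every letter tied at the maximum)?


Word: "strategy"
Letter counts:
  'a': 1
  'e': 1
  'g': 1
  'r': 1
  's': 1
  't': 2
  'y': 1
Maximum count = 2
Most frequent = 't' (2 times each)


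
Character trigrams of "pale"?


Word: "pale" (length 4)
Number of trigrams = 4 - 3 + 1 = 2
  Position 0: "pal"
  Position 1: "ale"
Trigrams = "pal", "ale"


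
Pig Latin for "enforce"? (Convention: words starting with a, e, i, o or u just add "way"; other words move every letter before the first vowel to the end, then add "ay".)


Word: "enforce"
Starts with vowel → add 'way'
Pig Latin = "enforceway"


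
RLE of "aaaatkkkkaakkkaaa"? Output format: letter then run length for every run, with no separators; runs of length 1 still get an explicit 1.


String: "aaaatkkkkaakkkaaa"
Scanning for consecutive runs:
  'a' x 4
  't' x 1
  'k' x 4
  'a' x 2
  'k' x 3
  'a' x 3
RLE = "a4t1k4a2k3a3"


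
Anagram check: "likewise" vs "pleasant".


Word 1: "likewise" → sorted: eeiiklsw
Word 2: "pleasant" → sorted: aaelnpst
Same letters? eeiiklsw != aaelnpst
Anagram = No


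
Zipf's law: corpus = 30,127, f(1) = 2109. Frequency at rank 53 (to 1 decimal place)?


Zipf's law: f(r) = f(1) / r
f(1) = 2109
f(53) = 2109 / 53
= 39.8 occurrences


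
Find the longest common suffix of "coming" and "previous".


Word 1: "coming"
Word 2: "previous"
Comparing from end:
  Pos -1: 'g' != 's' (stop)
LCS = "" (length 0)


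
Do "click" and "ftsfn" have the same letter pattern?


Pattern of "click": [0, 1, 2, 0, 3]
Pattern of "ftsfn": [0, 1, 2, 0, 3]
Patterns match
Same pattern = Yes


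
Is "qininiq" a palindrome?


Word: "qininiq"
Reversed: "qininiq"
Forward == Backward? qininiq == qininiq
Palindrome = Yes


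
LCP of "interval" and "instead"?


Word 1: "interval"
Word 2: "instead"
Comparing from start:
  Pos 0: 'i' == 'i'
  Pos 1: 'n' == 'n'
  Pos 2: 't' != 's' (stop)
LCP = "in" (length 2)


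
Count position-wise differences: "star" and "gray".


Comparing character by character (same length = 4):
  Pos 0: 's' vs 'g' !=
  Pos 1: 't' vs 'r' !=
  Pos 2: 'a' vs 'a' =
  Pos 3: 'r' vs 'y' !=
Hamming distance = 3


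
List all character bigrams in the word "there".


Word: "there" (length 5)
Number of bigrams = 5 - 2 + 1 = 4
  Position 0: "th"
  Position 1: "he"
  Position 2: "er"
  Position 3: "re"
Bigrams = "th", "he", "er", "re"


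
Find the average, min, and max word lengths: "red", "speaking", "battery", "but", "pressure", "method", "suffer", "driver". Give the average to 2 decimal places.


Lengths: "red"=3, "speaking"=8, "battery"=7, "but"=3, "pressure"=8, "method"=6, "suffer"=6, "driver"=6
Sum = 47, Count = 8
Average = 47/8 = 5.88
= avg=5.88, min=3, max=8


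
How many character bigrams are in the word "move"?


Word: "move" (length 4)
Number of 2-grams = length - 2 + 1 = 4 - 2 + 1
= 3


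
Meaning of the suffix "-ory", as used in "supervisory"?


Suffix: -ory
Example: supervisory = supervise + -ory, with a spelling change
Meaning = relating to / place for


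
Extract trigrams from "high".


Word: "high" (length 4)
Number of trigrams = 4 - 3 + 1 = 2
  Position 0: "hig"
  Position 1: "igh"
Trigrams = "hig", "igh"


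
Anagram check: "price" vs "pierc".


Word 1: "price" → sorted: ceipr
Word 2: "pierc" → sorted: ceipr
Same letters? ceipr == ceipr
Anagram = Yes


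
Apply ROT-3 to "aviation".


Word: "aviation"
Shift: 3
Each letter → (letter + shift) mod 26:
  'a' (0) + 3 = 3 → 'd'
  'v' (21) + 3 = 24 → 'y'
  'i' (8) + 3 = 11 → 'l'
  'a' (0) + 3 = 3 → 'd'
  't' (19) + 3 = 22 → 'w'
  'i' (8) + 3 = 11 → 'l'
  'o' (14) + 3 = 17 → 'r'
  'n' (13) + 3 = 16 → 'q'
Result = "dyldwlrq"


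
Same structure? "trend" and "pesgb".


Pattern of "trend": [0, 1, 2, 3, 4]
Pattern of "pesgb": [0, 1, 2, 3, 4]
Patterns match
Same pattern = Yes


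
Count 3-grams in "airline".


Word: "airline" (length 7)
Number of 3-grams = length - 3 + 1 = 7 - 3 + 1
= 5


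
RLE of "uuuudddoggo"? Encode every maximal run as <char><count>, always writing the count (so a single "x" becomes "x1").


String: "uuuudddoggo"
Scanning for consecutive runs:
  'u' x 4
  'd' x 3
  'o' x 1
  'g' x 2
  'o' x 1
RLE = "u4d3o1g2o1"


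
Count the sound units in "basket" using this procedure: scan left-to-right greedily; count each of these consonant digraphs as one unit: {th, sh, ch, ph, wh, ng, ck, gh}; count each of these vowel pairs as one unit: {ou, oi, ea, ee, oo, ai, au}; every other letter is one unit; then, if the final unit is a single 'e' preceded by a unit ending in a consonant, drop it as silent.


Word: "basket" (6 letters)
Left-to-right scan:
  (1) 'b' (letter)
  (2) 'a' (letter)
  (3) 's' (letter)
  (4) 'k' (letter)
  (5) 'e' (letter)
  (6) 't' (letter)
Units from scan: 6
Sound units = 6 units


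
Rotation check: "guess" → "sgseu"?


Word: "guess", Candidate: "sgseu"
Method: check if candidate is substring of word+word
"guessguess" contains "sgseu"? No
Is rotation = No


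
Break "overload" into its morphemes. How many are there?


Word: "overload"
Morphemes: over- | load
Each morpheme carries meaning
= 2 morphemes


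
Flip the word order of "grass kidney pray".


Original: "grass kidney pray"
Words (1..n): grass | kidney | pray
Reversed (n..1): pray | kidney | grass
Result = "pray kidney grass"


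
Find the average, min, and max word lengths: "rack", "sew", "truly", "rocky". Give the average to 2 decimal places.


Lengths: "rack"=4, "sew"=3, "truly"=5, "rocky"=5
Sum = 17, Count = 4
Average = 17/4 = 4.25
= avg=4.25, min=3, max=5


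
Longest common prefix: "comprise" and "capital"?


Word 1: "comprise"
Word 2: "capital"
Comparing from start:
  Pos 0: 'c' == 'c'
  Pos 1: 'o' != 'a' (stop)
LCP = "c" (length 1)


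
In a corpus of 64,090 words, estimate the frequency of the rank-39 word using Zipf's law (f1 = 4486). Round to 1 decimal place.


Zipf's law: f(r) = f(1) / r
f(1) = 4486
f(39) = 4486 / 39
= 115.0 occurrences


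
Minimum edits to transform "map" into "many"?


Word 1: "map" (length 3)
Word 2: "many" (length 4)
One optimal edit sequence (insert/delete/substitute each cost 1):
  1. keep 'm'
  2. keep 'a'
  3. insert 'n'  (+1)
  4. substitute 'p' -> 'y'  (+1)
Total edit operations: 2
Edit distance = 2


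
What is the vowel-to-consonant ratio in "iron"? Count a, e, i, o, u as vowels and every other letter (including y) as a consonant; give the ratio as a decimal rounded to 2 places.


Word: "iron"
Vowels (a,e,i,o,u): 2
Consonants: 2
Ratio = 2/2
= 1.00


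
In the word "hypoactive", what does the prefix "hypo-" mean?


Prefix: hypo-
Example: hypoactive = hypo- + active
Meaning = under / below normal


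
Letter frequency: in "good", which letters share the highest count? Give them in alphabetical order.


Word: "good"
Letter counts:
  'd': 1
  'g': 1
  'o': 2
Maximum count = 2
Most frequent = 'o' (2 times each)


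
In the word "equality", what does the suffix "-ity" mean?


Suffix: -ity
As in: equality -> equal + -ity
Meaning = quality of


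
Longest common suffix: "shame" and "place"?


Word 1: "shame"
Word 2: "place"
Comparing from end:
  Pos -1: 'e' == 'e'
  Pos -2: 'm' != 'c' (stop)
LCS = "e" (length 1)


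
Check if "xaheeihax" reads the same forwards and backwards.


Word: "xaheeihax"
Reversed: "xahieehax"
Forward == Backward? xaheeihax != xahieehax
Palindrome = No


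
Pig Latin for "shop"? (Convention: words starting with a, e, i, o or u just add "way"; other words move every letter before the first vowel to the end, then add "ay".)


Word: "shop"
Starts with consonant(s) → move to end, add 'ay'
Consonant cluster: "sh"
Pig Latin = "opshay"


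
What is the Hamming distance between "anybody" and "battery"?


Comparing character by character (same length = 7):
  Pos 0: 'a' vs 'b' !=
  Pos 1: 'n' vs 'a' !=
  Pos 2: 'y' vs 't' !=
  Pos 3: 'b' vs 't' !=
  Pos 4: 'o' vs 'e' !=
  Pos 5: 'd' vs 'r' !=
  Pos 6: 'y' vs 'y' =
Hamming distance = 6


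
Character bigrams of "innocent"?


Word: "innocent" (length 8)
Number of bigrams = 8 - 2 + 1 = 7
  Position 0: "in"
  Position 1: "nn"
  Position 2: "no"
  Position 3: "oc"
  Position 4: "ce"
  Position 5: "en"
  Position 6: "nt"
Bigrams = "in", "nn", "no", "oc", "ce", "en", "nt"


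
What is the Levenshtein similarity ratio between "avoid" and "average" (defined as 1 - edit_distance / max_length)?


Word 1: "avoid" (length 5)
Word 2: "average" (length 7)
One optimal edit sequence:
  1. keep 'a'
  2. keep 'v'
  3. insert 'e'  (+1)
  4. insert 'r'  (+1)
  5. substitute 'o' -> 'a'  (+1)
  6. substitute 'i' -> 'g'  (+1)
  7. substitute 'd' -> 'e'  (+1)
Edit distance = 5
Max length = max(5, 7) = 7
Similarity = 1 - 5/7
= 0.2857


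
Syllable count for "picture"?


Word: "picture"
Syllable breakdown: pic | ture
Counting: 2 parts
= 2 syllables


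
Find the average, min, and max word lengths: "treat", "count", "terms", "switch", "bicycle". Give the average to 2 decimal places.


Lengths: "treat"=5, "count"=5, "terms"=5, "switch"=6, "bicycle"=7
Sum = 28, Count = 5
Average = 28/5 = 5.60
= avg=5.60, min=5, max=7


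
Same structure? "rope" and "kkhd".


Pattern of "rope": [0, 1, 2, 3]
Pattern of "kkhd": [0, 0, 1, 2]
Patterns do not match
Same pattern = No


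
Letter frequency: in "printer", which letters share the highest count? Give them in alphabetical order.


Word: "printer"
Letter counts:
  'e': 1
  'i': 1
  'n': 1
  'p': 1
  'r': 2
  't': 1
Maximum count = 2
Most frequent = 'r' (2 times each)


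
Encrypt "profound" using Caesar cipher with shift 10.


Word: "profound"
Shift: 10
Each letter → (letter + shift) mod 26:
  'p' (15) + 10 = 25 → 'z'
  'r' (17) + 10 = 1 → 'b'
  'o' (14) + 10 = 24 → 'y'
  'f' (5) + 10 = 15 → 'p'
  'o' (14) + 10 = 24 → 'y'
  'u' (20) + 10 = 4 → 'e'
  'n' (13) + 10 = 23 → 'x'
  'd' (3) + 10 = 13 → 'n'
Result = "zbypyexn"


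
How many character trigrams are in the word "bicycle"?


Word: "bicycle" (length 7)
Number of 3-grams = length - 3 + 1 = 7 - 3 + 1
= 5


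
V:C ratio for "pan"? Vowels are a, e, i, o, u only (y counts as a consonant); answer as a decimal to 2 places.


Word: "pan"
Vowels (a,e,i,o,u): 1
Consonants: 2
Ratio = 1/2
= 0.50


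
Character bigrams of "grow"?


Word: "grow" (length 4)
Number of bigrams = 4 - 2 + 1 = 3
  Position 0: "gr"
  Position 1: "ro"
  Position 2: "ow"
Bigrams = "gr", "ro", "ow"


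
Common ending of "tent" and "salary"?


Word 1: "tent"
Word 2: "salary"
Comparing from end:
  Pos -1: 't' != 'y' (stop)
LCS = "" (length 0)


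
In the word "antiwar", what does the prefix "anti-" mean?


Prefix: anti-
Example: antiwar = anti- + war
Meaning = against


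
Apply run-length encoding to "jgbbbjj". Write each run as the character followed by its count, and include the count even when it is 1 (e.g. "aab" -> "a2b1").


String: "jgbbbjj"
Scanning for consecutive runs:
  'j' x 1
  'g' x 1
  'b' x 3
  'j' x 2
RLE = "j1g1b3j2"


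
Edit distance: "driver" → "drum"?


Word 1: "driver" (length 6)
Word 2: "drum" (length 4)
One optimal edit sequence (insert/delete/substitute each cost 1):
  1. keep 'd'
  2. keep 'r'
  3. delete 'i'  (+1)
  4. delete 'v'  (+1)
  5. substitute 'e' -> 'u'  (+1)
  6. substitute 'r' -> 'm'  (+1)
Total edit operations: 4
Edit distance = 4


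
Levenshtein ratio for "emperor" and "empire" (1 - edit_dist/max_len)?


Word 1: "emperor" (length 7)
Word 2: "empire" (length 6)
One optimal edit sequence:
  1. keep 'e'
  2. keep 'm'
  3. keep 'p'
  4. substitute 'e' -> 'i'  (+1)
  5. keep 'r'
  6. delete 'o'  (+1)
  7. substitute 'r' -> 'e'  (+1)
Edit distance = 3
Max length = max(7, 6) = 7
Similarity = 1 - 3/7
= 0.5714


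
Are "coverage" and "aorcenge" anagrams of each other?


Word 1: "coverage" → sorted: aceegorv
Word 2: "aorcenge" → sorted: aceegnor
Same letters? aceegorv != aceegnor
Anagram = No


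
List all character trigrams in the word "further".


Word: "further" (length 7)
Number of trigrams = 7 - 3 + 1 = 5
  Position 0: "fur"
  Position 1: "urt"
  Position 2: "rth"
  Position 3: "the"
  Position 4: "her"
Trigrams = "fur", "urt", "rth", "the", "her"


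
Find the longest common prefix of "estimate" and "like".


Word 1: "estimate"
Word 2: "like"
Comparing from start:
  Pos 0: 'e' != 'l' (stop)
LCP = "" (length 0)


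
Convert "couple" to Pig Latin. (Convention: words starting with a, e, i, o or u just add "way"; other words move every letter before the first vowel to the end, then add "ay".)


Word: "couple"
Starts with consonant(s) → move to end, add 'ay'
Consonant cluster: "c"
Pig Latin = "ouplecay"


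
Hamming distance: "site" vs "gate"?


Comparing character by character (same length = 4):
  Pos 0: 's' vs 'g' !=
  Pos 1: 'i' vs 'a' !=
  Pos 2: 't' vs 't' =
  Pos 3: 'e' vs 'e' =
Hamming distance = 2


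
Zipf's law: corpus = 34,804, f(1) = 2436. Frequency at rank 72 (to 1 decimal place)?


Zipf's law: f(r) = f(1) / r
f(1) = 2436
f(72) = 2436 / 72
= 33.8 occurrences


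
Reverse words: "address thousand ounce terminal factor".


Original: "address thousand ounce terminal factor"
Words (1..n): address | thousand | ounce | terminal | factor
Reversed (n..1): factor | terminal | ounce | thousand | address
Result = "factor terminal ounce thousand address"


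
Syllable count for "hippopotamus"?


Word: "hippopotamus"
Syllable breakdown: hip | po | pot | a | mus
Counting: 5 parts
= 5 syllables


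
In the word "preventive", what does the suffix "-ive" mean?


Suffix: -ive
Example: preventive = prevent + -ive
Meaning = tending to


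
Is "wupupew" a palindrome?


Word: "wupupew"
Reversed: "wepupuw"
Forward == Backward? wupupew != wepupuw
Palindrome = No


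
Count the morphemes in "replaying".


Word: "replaying"
Morphemes: re- / play / -ing
Each morpheme carries meaning
= 3 morphemes


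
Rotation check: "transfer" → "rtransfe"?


Word: "transfer", Candidate: "rtransfe"
Method: check if candidate is substring of word+word
"transfertransfer" contains "rtransfe"? Yes
Is rotation = Yes


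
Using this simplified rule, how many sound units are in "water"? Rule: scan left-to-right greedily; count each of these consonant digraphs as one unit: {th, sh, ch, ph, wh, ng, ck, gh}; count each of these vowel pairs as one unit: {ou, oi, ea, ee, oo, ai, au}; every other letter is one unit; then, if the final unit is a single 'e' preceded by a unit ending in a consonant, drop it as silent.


Word: "water" (5 letters)
Left-to-right scan:
  [1] 'w' (letter)
  [2] 'a' (letter)
  [3] 't' (letter)
  [4] 'e' (letter)
  [5] 'r' (letter)
Units from scan: 5
Sound units = 5 units


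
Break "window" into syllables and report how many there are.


Word: "window"
Syllable breakdown: win / dow
Counting: 2 parts
= 2 syllables


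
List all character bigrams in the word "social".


Word: "social" (length 6)
Number of bigrams = 6 - 2 + 1 = 5
  Position 0: "so"
  Position 1: "oc"
  Position 2: "ci"
  Position 3: "ia"
  Position 4: "al"
Bigrams = "so", "oc", "ci", "ia", "al"


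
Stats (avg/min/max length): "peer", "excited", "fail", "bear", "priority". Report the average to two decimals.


Lengths: "peer"=4, "excited"=7, "fail"=4, "bear"=4, "priority"=8
Sum = 27, Count = 5
Average = 27/5 = 5.40
= avg=5.40, min=4, max=8


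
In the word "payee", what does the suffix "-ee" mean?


Suffix: -ee
As in: payee -> pay + -ee
Meaning = one who receives


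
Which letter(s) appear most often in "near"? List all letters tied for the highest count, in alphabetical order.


Word: "near"
Letter counts:
  'a': 1
  'e': 1
  'n': 1
  'r': 1
Maximum count = 1
Most frequent = 'a', 'e', 'n', 'r' (1 time each)


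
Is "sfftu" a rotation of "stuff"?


Word: "stuff", Candidate: "sfftu"
Method: check if candidate is substring of word+word
"stuffstuff" contains "sfftu"? No
Is rotation = No


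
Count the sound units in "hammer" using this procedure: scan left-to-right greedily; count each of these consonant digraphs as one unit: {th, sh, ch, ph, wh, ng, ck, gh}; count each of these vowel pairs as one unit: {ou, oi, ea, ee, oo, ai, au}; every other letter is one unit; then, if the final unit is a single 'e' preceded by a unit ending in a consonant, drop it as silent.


Word: "hammer" (6 letters)
Left-to-right scan:
  (1) 'h' (letter)
  (2) 'a' (letter)
  (3) 'm' (letter)
  (4) 'm' (letter)
  (5) 'e' (letter)
  (6) 'r' (letter)
Units from scan: 6
Sound units = 6 units


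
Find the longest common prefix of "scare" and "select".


Word 1: "scare"
Word 2: "select"
Comparing from start:
  Pos 0: 's' == 's'
  Pos 1: 'c' != 'e' (stop)
LCP = "s" (length 1)


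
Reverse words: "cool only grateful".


Original: "cool only grateful"
Words (1..n): cool | only | grateful
Reversed (n..1): grateful | only | cool
Result = "grateful only cool"


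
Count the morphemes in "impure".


Word: "impure"
Morphemes: im- + pure
Each morpheme carries meaning
= 2 morphemes


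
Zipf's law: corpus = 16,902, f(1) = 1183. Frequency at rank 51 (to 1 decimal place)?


Zipf's law: f(r) = f(1) / r
f(1) = 1183
f(51) = 1183 / 51
= 23.2 occurrences


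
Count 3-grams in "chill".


Word: "chill" (length 5)
Number of 3-grams = length - 3 + 1 = 5 - 3 + 1
= 3


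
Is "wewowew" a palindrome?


Word: "wewowew"
Reversed: "wewowew"
Forward == Backward? wewowew == wewowew
Palindrome = Yes


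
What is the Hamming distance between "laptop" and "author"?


Comparing character by character (same length = 6):
  Pos 0: 'l' vs 'a' !=
  Pos 1: 'a' vs 'u' !=
  Pos 2: 'p' vs 't' !=
  Pos 3: 't' vs 'h' !=
  Pos 4: 'o' vs 'o' =
  Pos 5: 'p' vs 'r' !=
Hamming distance = 5


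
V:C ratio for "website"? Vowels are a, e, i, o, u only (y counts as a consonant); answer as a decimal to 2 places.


Word: "website"
Vowels (a,e,i,o,u): 3
Consonants: 4
Ratio = 3/4
= 0.75


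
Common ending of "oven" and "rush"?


Word 1: "oven"
Word 2: "rush"
Comparing from end:
  Pos -1: 'n' != 'h' (stop)
LCS = "" (length 0)


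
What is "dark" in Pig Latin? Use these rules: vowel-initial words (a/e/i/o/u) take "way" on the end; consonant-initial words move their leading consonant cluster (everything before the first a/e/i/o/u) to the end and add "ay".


Word: "dark"
Starts with consonant(s) → move to end, add 'ay'
Consonant cluster: "d"
Pig Latin = "arkday"


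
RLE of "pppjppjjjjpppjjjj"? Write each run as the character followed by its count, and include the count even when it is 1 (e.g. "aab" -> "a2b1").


String: "pppjppjjjjpppjjjj"
Scanning for consecutive runs:
  'p' x 3
  'j' x 1
  'p' x 2
  'j' x 4
  'p' x 3
  'j' x 4
RLE = "p3j1p2j4p3j4"


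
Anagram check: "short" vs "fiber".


Word 1: "short" → sorted: horst
Word 2: "fiber" → sorted: befir
Same letters? horst != befir
Anagram = No


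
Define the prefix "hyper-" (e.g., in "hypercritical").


Prefix: hyper-
Example: hypercritical (hyper- + critical)
Meaning = over / excessive


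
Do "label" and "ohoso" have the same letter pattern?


Pattern of "label": [0, 1, 2, 3, 0]
Pattern of "ohoso": [0, 1, 0, 2, 0]
Patterns do not match
Same pattern = No


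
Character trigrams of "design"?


Word: "design" (length 6)
Number of trigrams = 6 - 3 + 1 = 4
  Position 0: "des"
  Position 1: "esi"
  Position 2: "sig"
  Position 3: "ign"
Trigrams = "des", "esi", "sig", "ign"


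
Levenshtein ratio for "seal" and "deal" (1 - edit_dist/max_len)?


Word 1: "seal" (length 4)
Word 2: "deal" (length 4)
One optimal edit sequence:
  1. substitute 's' -> 'd'  (+1)
  2. keep 'e'
  3. keep 'a'
  4. keep 'l'
Edit distance = 1
Max length = max(4, 4) = 4
Similarity = 1 - 1/4
= 0.7500


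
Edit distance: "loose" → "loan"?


Word 1: "loose" (length 5)
Word 2: "loan" (length 4)
One optimal edit sequence (insert/delete/substitute each cost 1):
  1. keep 'l'
  2. delete 'o'  (+1)
  3. keep 'o'
  4. substitute 's' -> 'a'  (+1)
  5. substitute 'e' -> 'n'  (+1)
Total edit operations: 3
Edit distance = 3


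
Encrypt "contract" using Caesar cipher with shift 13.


Word: "contract"
Shift: 13
Each letter → (letter + shift) mod 26:
  'c' (2) + 13 = 15 → 'p'
  'o' (14) + 13 = 1 → 'b'
  'n' (13) + 13 = 0 → 'a'
  't' (19) + 13 = 6 → 'g'
  'r' (17) + 13 = 4 → 'e'
  'a' (0) + 13 = 13 → 'n'
  'c' (2) + 13 = 15 → 'p'
  't' (19) + 13 = 6 → 'g'
Result = "pbagenpg"


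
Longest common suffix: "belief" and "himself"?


Word 1: "belief"
Word 2: "himself"
Comparing from end:
  Pos -1: 'f' == 'f'
  Pos -2: 'e' != 'l' (stop)
LCS = "f" (length 1)


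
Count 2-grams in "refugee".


Word: "refugee" (length 7)
Number of 2-grams = length - 2 + 1 = 7 - 2 + 1
= 6


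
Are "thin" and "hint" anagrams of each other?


Word 1: "thin" → sorted: hint
Word 2: "hint" → sorted: hint
Same letters? hint == hint
Anagram = Yes


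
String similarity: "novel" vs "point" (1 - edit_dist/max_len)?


Word 1: "novel" (length 5)
Word 2: "point" (length 5)
One optimal edit sequence:
  1. substitute 'n' -> 'p'  (+1)
  2. keep 'o'
  3. substitute 'v' -> 'i'  (+1)
  4. substitute 'e' -> 'n'  (+1)
  5. substitute 'l' -> 't'  (+1)
Edit distance = 4
Max length = max(5, 5) = 5
Similarity = 1 - 4/5
= 0.2000


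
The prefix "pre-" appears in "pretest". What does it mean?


Prefix: pre-
Example: pretest = pre- + test
Meaning = before


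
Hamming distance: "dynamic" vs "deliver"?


Comparing character by character (same length = 7):
  Pos 0: 'd' vs 'd' =
  Pos 1: 'y' vs 'e' !=
  Pos 2: 'n' vs 'l' !=
  Pos 3: 'a' vs 'i' !=
  Pos 4: 'm' vs 'v' !=
  Pos 5: 'i' vs 'e' !=
  Pos 6: 'c' vs 'r' !=
Hamming distance = 6


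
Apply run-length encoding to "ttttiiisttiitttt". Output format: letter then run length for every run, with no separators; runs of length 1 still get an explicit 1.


String: "ttttiiisttiitttt"
Scanning for consecutive runs:
  't' x 4
  'i' x 3
  's' x 1
  't' x 2
  'i' x 2
  't' x 4
RLE = "t4i3s1t2i2t4"


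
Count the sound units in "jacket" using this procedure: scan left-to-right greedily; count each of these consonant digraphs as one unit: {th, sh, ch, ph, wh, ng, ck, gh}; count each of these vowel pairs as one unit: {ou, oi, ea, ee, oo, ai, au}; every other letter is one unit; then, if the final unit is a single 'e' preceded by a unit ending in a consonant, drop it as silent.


Word: "jacket" (6 letters)
Left-to-right scan:
  [1] 'j' (letter)
  [2] 'a' (letter)
  [3] 'ck' (digraph)
  [4] 'e' (letter)
  [5] 't' (letter)
Units from scan: 5
Sound units = 5 units


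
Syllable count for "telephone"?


Word: "telephone"
Syllable breakdown: tel / e / phone
Counting: 3 parts
= 3 syllables


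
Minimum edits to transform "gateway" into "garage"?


Word 1: "gateway" (length 7)
Word 2: "garage" (length 6)
One optimal edit sequence (insert/delete/substitute each cost 1):
  1. keep 'g'
  2. keep 'a'
  3. delete 't'  (+1)
  4. substitute 'e' -> 'r'  (+1)
  5. substitute 'w' -> 'a'  (+1)
  6. substitute 'a' -> 'g'  (+1)
  7. substitute 'y' -> 'e'  (+1)
Total edit operations: 5
Edit distance = 5


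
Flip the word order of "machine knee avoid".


Original: "machine knee avoid"
Words (1..n): machine | knee | avoid
Reversed (n..1): avoid | knee | machine
Result = "avoid knee machine"


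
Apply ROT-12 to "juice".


Word: "juice"
Shift: 12
Each letter → (letter + shift) mod 26:
  'j' (9) + 12 = 21 → 'v'
  'u' (20) + 12 = 6 → 'g'
  'i' (8) + 12 = 20 → 'u'
  'c' (2) + 12 = 14 → 'o'
  'e' (4) + 12 = 16 → 'q'
Result = "vguoq"


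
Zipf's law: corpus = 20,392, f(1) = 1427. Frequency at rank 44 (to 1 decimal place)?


Zipf's law: f(r) = f(1) / r
f(1) = 1427
f(44) = 1427 / 44
= 32.4 occurrences


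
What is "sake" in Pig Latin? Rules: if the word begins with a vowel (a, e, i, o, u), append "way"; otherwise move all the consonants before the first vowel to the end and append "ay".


Word: "sake"
Starts with consonant(s) → move to end, add 'ay'
Consonant cluster: "s"
Pig Latin = "akesay"


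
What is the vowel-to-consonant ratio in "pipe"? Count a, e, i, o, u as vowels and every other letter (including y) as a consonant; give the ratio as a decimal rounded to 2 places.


Word: "pipe"
Vowels (a,e,i,o,u): 2
Consonants: 2
Ratio = 2/2
= 1.00


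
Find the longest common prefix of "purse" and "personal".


Word 1: "purse"
Word 2: "personal"
Comparing from start:
  Pos 0: 'p' == 'p'
  Pos 1: 'u' != 'e' (stop)
LCP = "p" (length 1)


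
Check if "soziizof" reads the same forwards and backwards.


Word: "soziizof"
Reversed: "foziizos"
Forward == Backward? soziizof != foziizos
Palindrome = No


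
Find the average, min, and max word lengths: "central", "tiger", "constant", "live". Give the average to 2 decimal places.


Lengths: "central"=7, "tiger"=5, "constant"=8, "live"=4
Sum = 24, Count = 4
Average = 24/4 = 6.00
= avg=6.00, min=4, max=8


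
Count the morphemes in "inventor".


Word: "inventor"
Morphemes: invent | -or
Each morpheme carries meaning
= 2 morphemes


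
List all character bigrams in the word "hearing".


Word: "hearing" (length 7)
Number of bigrams = 7 - 2 + 1 = 6
  Position 0: "he"
  Position 1: "ea"
  Position 2: "ar"
  Position 3: "ri"
  Position 4: "in"
  Position 5: "ng"
Bigrams = "he", "ea", "ar", "ri", "in", "ng"


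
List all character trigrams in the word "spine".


Word: "spine" (length 5)
Number of trigrams = 5 - 3 + 1 = 3
  Position 0: "spi"
  Position 1: "pin"
  Position 2: "ine"
Trigrams = "spi", "pin", "ine"


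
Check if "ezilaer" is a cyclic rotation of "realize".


Word: "realize", Candidate: "ezilaer"
Method: check if candidate is substring of word+word
"realizerealize" contains "ezilaer"? No
Is rotation = No


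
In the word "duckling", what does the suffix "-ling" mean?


Suffix: -ling
Example: duckling = duck + -ling
Meaning = small / young


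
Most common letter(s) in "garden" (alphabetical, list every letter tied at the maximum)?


Word: "garden"
Letter counts:
  'a': 1
  'd': 1
  'e': 1
  'g': 1
  'n': 1
  'r': 1
Maximum count = 1
Most frequent = 'a', 'd', 'e', 'g', 'n', 'r' (1 time each)


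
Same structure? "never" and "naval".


Pattern of "never": [0, 1, 2, 1, 3]
Pattern of "naval": [0, 1, 2, 1, 3]
Patterns match
Same pattern = Yes


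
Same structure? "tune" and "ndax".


Pattern of "tune": [0, 1, 2, 3]
Pattern of "ndax": [0, 1, 2, 3]
Patterns match
Same pattern = Yes


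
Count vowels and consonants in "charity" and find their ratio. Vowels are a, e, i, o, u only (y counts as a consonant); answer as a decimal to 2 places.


Word: "charity"
Vowels (a,e,i,o,u): 2
Consonants: 5
Ratio = 2/5
= 0.40


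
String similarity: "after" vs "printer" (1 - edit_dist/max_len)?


Word 1: "after" (length 5)
Word 2: "printer" (length 7)
One optimal edit sequence:
  1. insert 'p'  (+1)
  2. insert 'r'  (+1)
  3. substitute 'a' -> 'i'  (+1)
  4. substitute 'f' -> 'n'  (+1)
  5. keep 't'
  6. keep 'e'
  7. keep 'r'
Edit distance = 4
Max length = max(5, 7) = 7
Similarity = 1 - 4/7
= 0.4286


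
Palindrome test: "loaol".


Word: "loaol"
Reversed: "loaol"
Forward == Backward? loaol == loaol
Palindrome = Yes


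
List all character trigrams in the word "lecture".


Word: "lecture" (length 7)
Number of trigrams = 7 - 3 + 1 = 5
  Position 0: "lec"
  Position 1: "ect"
  Position 2: "ctu"
  Position 3: "tur"
  Position 4: "ure"
Trigrams = "lec", "ect", "ctu", "tur", "ure"


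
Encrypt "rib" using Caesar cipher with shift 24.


Word: "rib"
Shift: 24
Each letter → (letter + shift) mod 26:
  'r' (17) + 24 = 15 → 'p'
  'i' (8) + 24 = 6 → 'g'
  'b' (1) + 24 = 25 → 'z'
Result = "pgz"


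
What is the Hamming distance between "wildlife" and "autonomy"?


Comparing character by character (same length = 8):
  Pos 0: 'w' vs 'a' !=
  Pos 1: 'i' vs 'u' !=
  Pos 2: 'l' vs 't' !=
  Pos 3: 'd' vs 'o' !=
  Pos 4: 'l' vs 'n' !=
  Pos 5: 'i' vs 'o' !=
  Pos 6: 'f' vs 'm' !=
  Pos 7: 'e' vs 'y' !=
Hamming distance = 8


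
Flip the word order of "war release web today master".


Original: "war release web today master"
Words (1..n): war | release | web | today | master
Reversed (n..1): master | today | web | release | war
Result = "master today web release war"


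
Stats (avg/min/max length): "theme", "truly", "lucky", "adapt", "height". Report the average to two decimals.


Lengths: "theme"=5, "truly"=5, "lucky"=5, "adapt"=5, "height"=6
Sum = 26, Count = 5
Average = 26/5 = 5.20
= avg=5.20, min=5, max=6


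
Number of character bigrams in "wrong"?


Word: "wrong" (length 5)
Number of 2-grams = length - 2 + 1 = 5 - 2 + 1
= 4
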